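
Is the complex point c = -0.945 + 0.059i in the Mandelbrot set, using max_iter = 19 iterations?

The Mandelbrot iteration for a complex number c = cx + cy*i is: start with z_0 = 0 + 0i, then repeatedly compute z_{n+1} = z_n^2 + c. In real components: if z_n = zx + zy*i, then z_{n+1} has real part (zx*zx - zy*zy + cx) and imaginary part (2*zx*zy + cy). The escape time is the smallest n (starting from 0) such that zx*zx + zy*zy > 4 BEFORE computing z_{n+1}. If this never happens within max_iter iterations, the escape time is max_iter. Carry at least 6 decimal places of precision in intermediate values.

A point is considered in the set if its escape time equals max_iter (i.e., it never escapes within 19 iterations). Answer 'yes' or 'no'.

Answer: yes

Derivation:
z_0 = 0 + 0i, c = -0.9450 + 0.0590i
Iter 1: z = -0.9450 + 0.0590i, |z|^2 = 0.8965
Iter 2: z = -0.0555 + -0.0525i, |z|^2 = 0.0058
Iter 3: z = -0.9447 + 0.0648i, |z|^2 = 0.8966
Iter 4: z = -0.0568 + -0.0635i, |z|^2 = 0.0073
Iter 5: z = -0.9458 + 0.0662i, |z|^2 = 0.8989
Iter 6: z = -0.0548 + -0.0662i, |z|^2 = 0.0074
Iter 7: z = -0.9464 + 0.0663i, |z|^2 = 0.9000
Iter 8: z = -0.0538 + -0.0664i, |z|^2 = 0.0073
Iter 9: z = -0.9465 + 0.0661i, |z|^2 = 0.9003
Iter 10: z = -0.0535 + -0.0662i, |z|^2 = 0.0072
Iter 11: z = -0.9465 + 0.0661i, |z|^2 = 0.9003
Iter 12: z = -0.0535 + -0.0661i, |z|^2 = 0.0072
Iter 13: z = -0.9465 + 0.0661i, |z|^2 = 0.9002
Iter 14: z = -0.0535 + -0.0661i, |z|^2 = 0.0072
Iter 15: z = -0.9465 + 0.0661i, |z|^2 = 0.9002
Iter 16: z = -0.0535 + -0.0661i, |z|^2 = 0.0072
Iter 17: z = -0.9465 + 0.0661i, |z|^2 = 0.9002
Iter 18: z = -0.0535 + -0.0661i, |z|^2 = 0.0072
Did not escape in 19 iterations → in set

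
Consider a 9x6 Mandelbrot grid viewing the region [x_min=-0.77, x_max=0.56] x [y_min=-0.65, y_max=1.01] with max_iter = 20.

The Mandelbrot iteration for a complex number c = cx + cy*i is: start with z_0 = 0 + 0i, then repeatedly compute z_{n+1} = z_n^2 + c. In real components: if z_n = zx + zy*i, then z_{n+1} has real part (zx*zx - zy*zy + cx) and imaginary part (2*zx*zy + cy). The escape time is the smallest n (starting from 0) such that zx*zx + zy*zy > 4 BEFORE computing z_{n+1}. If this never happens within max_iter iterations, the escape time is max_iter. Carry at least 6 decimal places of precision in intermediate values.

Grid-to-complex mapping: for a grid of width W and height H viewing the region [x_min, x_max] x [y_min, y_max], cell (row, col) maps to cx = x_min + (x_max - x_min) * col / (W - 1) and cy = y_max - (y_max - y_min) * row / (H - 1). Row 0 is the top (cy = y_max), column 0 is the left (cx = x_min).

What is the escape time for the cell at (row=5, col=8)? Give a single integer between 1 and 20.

z_0 = 0 + 0i, c = 0.5600 + -0.6500i
Iter 1: z = 0.5600 + -0.6500i, |z|^2 = 0.7361
Iter 2: z = 0.4511 + -1.3780i, |z|^2 = 2.1024
Iter 3: z = -1.1354 + -1.8932i, |z|^2 = 4.8734
Escaped at iteration 3

Answer: 3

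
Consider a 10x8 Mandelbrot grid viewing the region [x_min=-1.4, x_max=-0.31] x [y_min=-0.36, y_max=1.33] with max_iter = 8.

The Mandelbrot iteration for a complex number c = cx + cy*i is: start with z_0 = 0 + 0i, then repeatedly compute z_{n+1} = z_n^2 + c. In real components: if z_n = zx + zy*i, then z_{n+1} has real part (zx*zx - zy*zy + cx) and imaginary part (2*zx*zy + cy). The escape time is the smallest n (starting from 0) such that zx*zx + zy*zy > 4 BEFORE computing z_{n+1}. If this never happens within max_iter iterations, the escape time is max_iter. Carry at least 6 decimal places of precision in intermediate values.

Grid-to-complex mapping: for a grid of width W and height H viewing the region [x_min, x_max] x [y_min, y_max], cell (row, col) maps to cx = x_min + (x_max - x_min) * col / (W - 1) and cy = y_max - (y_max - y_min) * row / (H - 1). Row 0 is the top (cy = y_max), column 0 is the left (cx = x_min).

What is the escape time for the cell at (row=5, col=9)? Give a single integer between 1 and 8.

Answer: 8

Derivation:
z_0 = 0 + 0i, c = -0.3100 + 0.1229i
Iter 1: z = -0.3100 + 0.1229i, |z|^2 = 0.1112
Iter 2: z = -0.2290 + 0.0467i, |z|^2 = 0.0546
Iter 3: z = -0.2597 + 0.1015i, |z|^2 = 0.0778
Iter 4: z = -0.2528 + 0.0701i, |z|^2 = 0.0688
Iter 5: z = -0.2510 + 0.0874i, |z|^2 = 0.0706
Iter 6: z = -0.2546 + 0.0790i, |z|^2 = 0.0711
Iter 7: z = -0.2514 + 0.0826i, |z|^2 = 0.0700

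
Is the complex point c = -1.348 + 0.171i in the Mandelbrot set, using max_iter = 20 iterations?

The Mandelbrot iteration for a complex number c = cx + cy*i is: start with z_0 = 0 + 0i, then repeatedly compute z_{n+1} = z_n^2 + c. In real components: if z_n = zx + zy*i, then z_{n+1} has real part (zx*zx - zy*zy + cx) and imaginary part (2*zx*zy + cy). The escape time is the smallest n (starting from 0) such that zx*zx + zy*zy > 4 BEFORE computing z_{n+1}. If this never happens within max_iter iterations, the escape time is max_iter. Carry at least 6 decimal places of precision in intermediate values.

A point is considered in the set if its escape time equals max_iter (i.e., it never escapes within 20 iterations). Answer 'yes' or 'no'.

Answer: no

Derivation:
z_0 = 0 + 0i, c = -1.3480 + 0.1710i
Iter 1: z = -1.3480 + 0.1710i, |z|^2 = 1.8463
Iter 2: z = 0.4399 + -0.2900i, |z|^2 = 0.2776
Iter 3: z = -1.2386 + -0.0841i, |z|^2 = 1.5413
Iter 4: z = 0.1791 + 0.3794i, |z|^2 = 0.1760
Iter 5: z = -1.4599 + 0.3069i, |z|^2 = 2.2254
Iter 6: z = 0.6890 + -0.7252i, |z|^2 = 1.0006
Iter 7: z = -1.3991 + -0.8283i, |z|^2 = 2.6435
Iter 8: z = -0.0767 + 2.4888i, |z|^2 = 6.1998
Escaped at iteration 8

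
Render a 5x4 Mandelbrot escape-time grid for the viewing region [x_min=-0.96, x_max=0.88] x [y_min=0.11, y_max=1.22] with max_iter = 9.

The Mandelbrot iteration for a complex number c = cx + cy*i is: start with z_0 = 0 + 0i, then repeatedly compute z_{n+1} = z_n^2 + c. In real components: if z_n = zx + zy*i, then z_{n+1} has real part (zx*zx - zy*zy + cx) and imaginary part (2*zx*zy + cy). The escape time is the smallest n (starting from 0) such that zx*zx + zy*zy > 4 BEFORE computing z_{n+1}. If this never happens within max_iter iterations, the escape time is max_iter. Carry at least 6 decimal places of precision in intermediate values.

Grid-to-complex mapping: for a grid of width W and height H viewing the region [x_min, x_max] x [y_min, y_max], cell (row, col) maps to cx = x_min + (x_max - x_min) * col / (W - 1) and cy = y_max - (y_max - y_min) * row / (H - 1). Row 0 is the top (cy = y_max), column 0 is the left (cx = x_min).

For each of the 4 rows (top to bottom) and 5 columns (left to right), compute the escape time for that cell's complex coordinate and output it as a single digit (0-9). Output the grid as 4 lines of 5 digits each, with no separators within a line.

(row=0, col=0): c = -0.9600 + 1.2200i → escape time 3
(row=0, col=1): c = -0.5000 + 1.2200i → escape time 3
(row=0, col=2): c = -0.0400 + 1.2200i → escape time 3
(row=0, col=3): c = 0.4200 + 1.2200i → escape time 2
(row=0, col=4): c = 0.8800 + 1.2200i → escape time 2
(row=1, col=0): c = -0.9600 + 0.8500i → escape time 3
(row=1, col=1): c = -0.5000 + 0.8500i → escape time 5
(row=1, col=2): c = -0.0400 + 0.8500i → escape time 9
(row=1, col=3): c = 0.4200 + 0.8500i → escape time 3
(row=1, col=4): c = 0.8800 + 0.8500i → escape time 2
(row=2, col=0): c = -0.9600 + 0.4800i → escape time 5
(row=2, col=1): c = -0.5000 + 0.4800i → escape time 9
(row=2, col=2): c = -0.0400 + 0.4800i → escape time 9
(row=2, col=3): c = 0.4200 + 0.4800i → escape time 6
(row=2, col=4): c = 0.8800 + 0.4800i → escape time 3
(row=3, col=0): c = -0.9600 + 0.1100i → escape time 9
(row=3, col=1): c = -0.5000 + 0.1100i → escape time 9
(row=3, col=2): c = -0.0400 + 0.1100i → escape time 9
(row=3, col=3): c = 0.4200 + 0.1100i → escape time 7
(row=3, col=4): c = 0.8800 + 0.1100i → escape time 3

Answer: 33322
35932
59963
99973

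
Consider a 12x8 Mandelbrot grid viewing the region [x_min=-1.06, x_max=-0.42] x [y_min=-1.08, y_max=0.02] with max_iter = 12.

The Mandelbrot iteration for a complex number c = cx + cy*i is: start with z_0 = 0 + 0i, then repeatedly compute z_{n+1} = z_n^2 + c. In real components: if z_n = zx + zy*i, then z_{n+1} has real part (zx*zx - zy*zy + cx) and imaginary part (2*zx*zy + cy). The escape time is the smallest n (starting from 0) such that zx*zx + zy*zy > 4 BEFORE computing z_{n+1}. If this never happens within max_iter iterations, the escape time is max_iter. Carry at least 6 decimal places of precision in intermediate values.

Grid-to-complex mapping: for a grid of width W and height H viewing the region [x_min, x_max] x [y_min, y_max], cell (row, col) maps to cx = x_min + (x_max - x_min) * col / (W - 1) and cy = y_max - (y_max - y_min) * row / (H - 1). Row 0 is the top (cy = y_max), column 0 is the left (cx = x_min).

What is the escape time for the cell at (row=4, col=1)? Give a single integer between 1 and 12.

z_0 = 0 + 0i, c = -1.0018 + -0.6086i
Iter 1: z = -1.0018 + -0.6086i, |z|^2 = 1.3740
Iter 2: z = -0.3685 + 0.6108i, |z|^2 = 0.5089
Iter 3: z = -1.2391 + -1.0588i, |z|^2 = 2.6562
Iter 4: z = -0.5875 + 2.0152i, |z|^2 = 4.4061
Escaped at iteration 4

Answer: 4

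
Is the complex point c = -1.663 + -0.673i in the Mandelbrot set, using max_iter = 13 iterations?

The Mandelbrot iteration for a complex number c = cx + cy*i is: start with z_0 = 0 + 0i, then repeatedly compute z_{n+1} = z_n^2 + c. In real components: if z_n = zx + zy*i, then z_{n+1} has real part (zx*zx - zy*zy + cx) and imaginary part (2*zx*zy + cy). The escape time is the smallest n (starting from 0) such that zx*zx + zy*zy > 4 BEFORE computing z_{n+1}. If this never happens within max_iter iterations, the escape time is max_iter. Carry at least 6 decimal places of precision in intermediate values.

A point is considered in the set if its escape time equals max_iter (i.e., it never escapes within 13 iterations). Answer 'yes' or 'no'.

z_0 = 0 + 0i, c = -1.6630 + -0.6730i
Iter 1: z = -1.6630 + -0.6730i, |z|^2 = 3.2185
Iter 2: z = 0.6496 + 1.5654i, |z|^2 = 2.8725
Iter 3: z = -3.6914 + 1.3609i, |z|^2 = 15.4787
Escaped at iteration 3

Answer: no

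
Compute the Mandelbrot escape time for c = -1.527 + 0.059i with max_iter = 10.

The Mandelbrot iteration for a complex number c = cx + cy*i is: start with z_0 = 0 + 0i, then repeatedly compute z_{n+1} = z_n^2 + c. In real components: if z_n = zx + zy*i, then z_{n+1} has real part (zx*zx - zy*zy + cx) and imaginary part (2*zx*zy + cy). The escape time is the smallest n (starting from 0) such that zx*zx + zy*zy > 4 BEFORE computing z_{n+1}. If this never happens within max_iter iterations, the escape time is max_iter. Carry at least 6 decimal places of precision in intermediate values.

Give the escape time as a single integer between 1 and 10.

Answer: 7

Derivation:
z_0 = 0 + 0i, c = -1.5270 + 0.0590i
Iter 1: z = -1.5270 + 0.0590i, |z|^2 = 2.3352
Iter 2: z = 0.8012 + -0.1212i, |z|^2 = 0.6567
Iter 3: z = -0.8997 + -0.1352i, |z|^2 = 0.8277
Iter 4: z = -0.7358 + 0.3023i, |z|^2 = 0.6328
Iter 5: z = -1.0769 + -0.3859i, |z|^2 = 1.3086
Iter 6: z = -0.5162 + 0.8901i, |z|^2 = 1.0586
Iter 7: z = -2.0528 + -0.8598i, |z|^2 = 4.9532
Escaped at iteration 7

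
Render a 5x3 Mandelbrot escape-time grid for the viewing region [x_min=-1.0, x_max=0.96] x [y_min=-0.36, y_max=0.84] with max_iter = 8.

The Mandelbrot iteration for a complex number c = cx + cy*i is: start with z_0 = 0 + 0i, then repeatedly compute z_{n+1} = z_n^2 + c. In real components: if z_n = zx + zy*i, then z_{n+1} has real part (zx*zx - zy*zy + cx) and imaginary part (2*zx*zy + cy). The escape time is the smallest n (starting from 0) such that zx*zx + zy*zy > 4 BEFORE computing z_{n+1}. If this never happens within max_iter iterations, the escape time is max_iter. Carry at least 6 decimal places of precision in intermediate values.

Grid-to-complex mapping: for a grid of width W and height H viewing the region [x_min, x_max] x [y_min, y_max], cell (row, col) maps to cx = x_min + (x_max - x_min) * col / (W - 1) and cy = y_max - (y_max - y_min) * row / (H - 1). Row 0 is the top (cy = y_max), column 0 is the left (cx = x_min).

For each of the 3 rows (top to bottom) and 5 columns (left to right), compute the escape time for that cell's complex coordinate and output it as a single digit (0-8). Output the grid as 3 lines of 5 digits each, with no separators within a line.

(row=0, col=0): c = -1.0000 + 0.8400i → escape time 3
(row=0, col=1): c = -0.5100 + 0.8400i → escape time 5
(row=0, col=2): c = -0.0200 + 0.8400i → escape time 8
(row=0, col=3): c = 0.4700 + 0.8400i → escape time 3
(row=0, col=4): c = 0.9600 + 0.8400i → escape time 2
(row=1, col=0): c = -1.0000 + 0.2400i → escape time 8
(row=1, col=1): c = -0.5100 + 0.2400i → escape time 8
(row=1, col=2): c = -0.0200 + 0.2400i → escape time 8
(row=1, col=3): c = 0.4700 + 0.2400i → escape time 6
(row=1, col=4): c = 0.9600 + 0.2400i → escape time 3
(row=2, col=0): c = -1.0000 + -0.3600i → escape time 8
(row=2, col=1): c = -0.5100 + -0.3600i → escape time 8
(row=2, col=2): c = -0.0200 + -0.3600i → escape time 8
(row=2, col=3): c = 0.4700 + -0.3600i → escape time 8
(row=2, col=4): c = 0.9600 + -0.3600i → escape time 2

Answer: 35832
88863
88882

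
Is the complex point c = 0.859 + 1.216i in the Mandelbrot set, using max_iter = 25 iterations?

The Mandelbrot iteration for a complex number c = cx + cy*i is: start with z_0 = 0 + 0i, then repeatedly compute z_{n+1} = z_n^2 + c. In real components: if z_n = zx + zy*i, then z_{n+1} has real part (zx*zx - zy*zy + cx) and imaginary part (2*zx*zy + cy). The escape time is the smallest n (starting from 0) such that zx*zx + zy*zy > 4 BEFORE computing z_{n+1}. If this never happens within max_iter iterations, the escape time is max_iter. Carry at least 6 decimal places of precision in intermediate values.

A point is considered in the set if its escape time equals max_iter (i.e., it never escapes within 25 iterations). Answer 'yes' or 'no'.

z_0 = 0 + 0i, c = 0.8590 + 1.2160i
Iter 1: z = 0.8590 + 1.2160i, |z|^2 = 2.2165
Iter 2: z = 0.1182 + 3.3051i, |z|^2 = 10.9376
Escaped at iteration 2

Answer: no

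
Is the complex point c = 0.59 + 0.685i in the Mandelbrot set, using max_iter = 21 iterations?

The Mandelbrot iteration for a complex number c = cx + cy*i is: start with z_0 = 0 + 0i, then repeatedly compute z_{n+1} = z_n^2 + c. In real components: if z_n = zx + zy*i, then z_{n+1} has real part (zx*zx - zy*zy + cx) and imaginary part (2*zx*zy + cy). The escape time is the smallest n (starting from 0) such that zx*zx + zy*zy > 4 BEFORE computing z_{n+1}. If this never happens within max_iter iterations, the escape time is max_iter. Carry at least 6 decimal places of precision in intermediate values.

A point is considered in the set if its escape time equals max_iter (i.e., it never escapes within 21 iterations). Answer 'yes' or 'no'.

z_0 = 0 + 0i, c = 0.5900 + 0.6850i
Iter 1: z = 0.5900 + 0.6850i, |z|^2 = 0.8173
Iter 2: z = 0.4689 + 1.4933i, |z|^2 = 2.4498
Iter 3: z = -1.4201 + 2.0853i, |z|^2 = 6.3653
Escaped at iteration 3

Answer: no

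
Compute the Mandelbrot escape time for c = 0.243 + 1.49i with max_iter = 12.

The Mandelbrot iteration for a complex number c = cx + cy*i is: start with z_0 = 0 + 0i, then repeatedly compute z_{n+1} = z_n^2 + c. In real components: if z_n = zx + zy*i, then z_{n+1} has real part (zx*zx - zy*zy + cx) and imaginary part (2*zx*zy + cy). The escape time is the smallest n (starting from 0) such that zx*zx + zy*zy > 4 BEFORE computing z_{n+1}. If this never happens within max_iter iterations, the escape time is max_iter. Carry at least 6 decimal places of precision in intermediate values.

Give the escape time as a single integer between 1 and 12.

z_0 = 0 + 0i, c = 0.2430 + 1.4900i
Iter 1: z = 0.2430 + 1.4900i, |z|^2 = 2.2791
Iter 2: z = -1.9181 + 2.2141i, |z|^2 = 8.5813
Escaped at iteration 2

Answer: 2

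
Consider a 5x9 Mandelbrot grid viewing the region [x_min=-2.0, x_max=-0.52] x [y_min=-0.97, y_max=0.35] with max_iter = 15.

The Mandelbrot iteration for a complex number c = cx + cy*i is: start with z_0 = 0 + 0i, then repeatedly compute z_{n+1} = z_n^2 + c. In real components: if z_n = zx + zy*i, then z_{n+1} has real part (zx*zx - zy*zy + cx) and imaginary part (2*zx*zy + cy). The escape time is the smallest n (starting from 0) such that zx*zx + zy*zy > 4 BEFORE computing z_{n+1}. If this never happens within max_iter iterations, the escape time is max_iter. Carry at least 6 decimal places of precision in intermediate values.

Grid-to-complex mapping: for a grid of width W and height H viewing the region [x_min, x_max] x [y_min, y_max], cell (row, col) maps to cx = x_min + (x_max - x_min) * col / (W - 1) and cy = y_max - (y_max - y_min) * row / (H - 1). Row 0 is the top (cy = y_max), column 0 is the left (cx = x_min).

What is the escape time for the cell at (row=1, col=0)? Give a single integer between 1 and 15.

z_0 = 0 + 0i, c = -2.0000 + 0.1850i
Iter 1: z = -2.0000 + 0.1850i, |z|^2 = 4.0342
Escaped at iteration 1

Answer: 1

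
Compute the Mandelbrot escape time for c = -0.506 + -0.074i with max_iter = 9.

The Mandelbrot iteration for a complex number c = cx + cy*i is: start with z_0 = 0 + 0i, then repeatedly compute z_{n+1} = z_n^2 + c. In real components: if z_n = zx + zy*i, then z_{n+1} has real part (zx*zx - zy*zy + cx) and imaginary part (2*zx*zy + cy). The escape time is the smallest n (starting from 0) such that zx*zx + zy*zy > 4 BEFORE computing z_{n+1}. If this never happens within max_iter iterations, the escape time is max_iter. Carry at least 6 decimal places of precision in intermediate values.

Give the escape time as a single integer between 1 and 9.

z_0 = 0 + 0i, c = -0.5060 + -0.0740i
Iter 1: z = -0.5060 + -0.0740i, |z|^2 = 0.2615
Iter 2: z = -0.2554 + 0.0009i, |z|^2 = 0.0653
Iter 3: z = -0.4408 + -0.0745i, |z|^2 = 0.1998
Iter 4: z = -0.3173 + -0.0084i, |z|^2 = 0.1007
Iter 5: z = -0.4054 + -0.0687i, |z|^2 = 0.1691
Iter 6: z = -0.3464 + -0.0183i, |z|^2 = 0.1203
Iter 7: z = -0.3864 + -0.0613i, |z|^2 = 0.1530
Iter 8: z = -0.3605 + -0.0266i, |z|^2 = 0.1307

Answer: 9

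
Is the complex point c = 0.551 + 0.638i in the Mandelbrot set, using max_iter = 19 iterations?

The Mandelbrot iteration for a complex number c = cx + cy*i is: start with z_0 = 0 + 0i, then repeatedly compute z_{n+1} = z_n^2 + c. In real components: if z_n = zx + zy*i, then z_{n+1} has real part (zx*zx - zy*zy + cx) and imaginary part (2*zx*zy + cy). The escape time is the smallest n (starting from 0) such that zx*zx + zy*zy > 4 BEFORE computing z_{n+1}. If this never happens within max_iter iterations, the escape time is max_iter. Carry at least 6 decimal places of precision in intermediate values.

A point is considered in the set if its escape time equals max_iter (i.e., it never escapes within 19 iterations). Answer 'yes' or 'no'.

Answer: no

Derivation:
z_0 = 0 + 0i, c = 0.5510 + 0.6380i
Iter 1: z = 0.5510 + 0.6380i, |z|^2 = 0.7106
Iter 2: z = 0.4476 + 1.3411i, |z|^2 = 1.9988
Iter 3: z = -1.0472 + 1.8384i, |z|^2 = 4.4764
Escaped at iteration 3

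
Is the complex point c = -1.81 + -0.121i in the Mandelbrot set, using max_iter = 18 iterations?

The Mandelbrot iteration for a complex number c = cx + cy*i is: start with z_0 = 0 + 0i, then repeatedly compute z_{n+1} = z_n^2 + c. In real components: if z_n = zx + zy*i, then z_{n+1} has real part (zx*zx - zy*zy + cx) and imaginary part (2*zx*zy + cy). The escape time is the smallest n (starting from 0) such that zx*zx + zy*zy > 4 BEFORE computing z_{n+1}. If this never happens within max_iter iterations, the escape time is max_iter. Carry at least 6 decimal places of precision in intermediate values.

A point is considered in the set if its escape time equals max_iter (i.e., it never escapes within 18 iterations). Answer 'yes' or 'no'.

Answer: no

Derivation:
z_0 = 0 + 0i, c = -1.8100 + -0.1210i
Iter 1: z = -1.8100 + -0.1210i, |z|^2 = 3.2907
Iter 2: z = 1.4515 + 0.3170i, |z|^2 = 2.2072
Iter 3: z = 0.1962 + 0.7993i, |z|^2 = 0.6774
Iter 4: z = -2.4103 + 0.1927i, |z|^2 = 5.8469
Escaped at iteration 4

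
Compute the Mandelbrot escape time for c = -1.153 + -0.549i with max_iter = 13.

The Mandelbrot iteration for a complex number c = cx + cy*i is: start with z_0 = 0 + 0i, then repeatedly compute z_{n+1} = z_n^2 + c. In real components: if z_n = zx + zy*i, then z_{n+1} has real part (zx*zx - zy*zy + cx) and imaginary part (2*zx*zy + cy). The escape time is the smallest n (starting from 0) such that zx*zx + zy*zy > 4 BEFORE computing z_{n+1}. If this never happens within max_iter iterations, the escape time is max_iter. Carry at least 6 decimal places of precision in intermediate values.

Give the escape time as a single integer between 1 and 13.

Answer: 4

Derivation:
z_0 = 0 + 0i, c = -1.1530 + -0.5490i
Iter 1: z = -1.1530 + -0.5490i, |z|^2 = 1.6308
Iter 2: z = -0.1250 + 0.7170i, |z|^2 = 0.5297
Iter 3: z = -1.6515 + -0.7282i, |z|^2 = 3.2576
Iter 4: z = 1.0440 + 1.8563i, |z|^2 = 4.5358
Escaped at iteration 4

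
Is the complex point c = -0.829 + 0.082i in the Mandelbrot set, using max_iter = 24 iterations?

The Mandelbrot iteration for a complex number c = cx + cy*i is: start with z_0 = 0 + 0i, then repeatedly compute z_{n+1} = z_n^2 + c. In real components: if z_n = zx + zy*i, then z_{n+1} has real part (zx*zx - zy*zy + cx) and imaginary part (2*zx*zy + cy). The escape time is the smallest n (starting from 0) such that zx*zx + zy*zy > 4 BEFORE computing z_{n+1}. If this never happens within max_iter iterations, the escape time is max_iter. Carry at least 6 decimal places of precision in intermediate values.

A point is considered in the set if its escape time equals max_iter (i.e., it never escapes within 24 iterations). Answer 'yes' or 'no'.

Answer: yes

Derivation:
z_0 = 0 + 0i, c = -0.8290 + 0.0820i
Iter 1: z = -0.8290 + 0.0820i, |z|^2 = 0.6940
Iter 2: z = -0.1485 + -0.0540i, |z|^2 = 0.0250
Iter 3: z = -0.8099 + 0.0980i, |z|^2 = 0.6655
Iter 4: z = -0.1827 + -0.0768i, |z|^2 = 0.0393
Iter 5: z = -0.8015 + 0.1101i, |z|^2 = 0.6545
Iter 6: z = -0.1987 + -0.0944i, |z|^2 = 0.0484
Iter 7: z = -0.7984 + 0.1195i, |z|^2 = 0.6518
Iter 8: z = -0.2058 + -0.1089i, |z|^2 = 0.0542
Iter 9: z = -0.7985 + 0.1268i, |z|^2 = 0.6537
Iter 10: z = -0.2075 + -0.1205i, |z|^2 = 0.0576
Iter 11: z = -0.8005 + 0.1320i, |z|^2 = 0.6582
Iter 12: z = -0.2057 + -0.1293i, |z|^2 = 0.0590
Iter 13: z = -0.8034 + 0.1352i, |z|^2 = 0.6638
Iter 14: z = -0.2018 + -0.1352i, |z|^2 = 0.0590
Iter 15: z = -0.8066 + 0.1366i, |z|^2 = 0.6692
Iter 16: z = -0.1971 + -0.1383i, |z|^2 = 0.0580
Iter 17: z = -0.8093 + 0.1365i, |z|^2 = 0.6736
Iter 18: z = -0.1927 + -0.1390i, |z|^2 = 0.0564
Iter 19: z = -0.8112 + 0.1356i, |z|^2 = 0.6764
Iter 20: z = -0.1894 + -0.1379i, |z|^2 = 0.0549
Iter 21: z = -0.8122 + 0.1342i, |z|^2 = 0.6776
Iter 22: z = -0.1874 + -0.1360i, |z|^2 = 0.0536
Iter 23: z = -0.8124 + 0.1330i, |z|^2 = 0.6777
Did not escape in 24 iterations → in set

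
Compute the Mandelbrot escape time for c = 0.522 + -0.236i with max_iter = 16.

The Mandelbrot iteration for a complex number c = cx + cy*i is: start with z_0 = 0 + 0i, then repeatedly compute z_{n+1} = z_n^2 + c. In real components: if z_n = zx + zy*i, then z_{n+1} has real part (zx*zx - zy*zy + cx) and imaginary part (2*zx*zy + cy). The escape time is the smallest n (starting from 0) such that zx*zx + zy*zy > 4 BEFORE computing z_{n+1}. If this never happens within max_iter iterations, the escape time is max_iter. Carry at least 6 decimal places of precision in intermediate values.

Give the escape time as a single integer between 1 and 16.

z_0 = 0 + 0i, c = 0.5220 + -0.2360i
Iter 1: z = 0.5220 + -0.2360i, |z|^2 = 0.3282
Iter 2: z = 0.7388 + -0.4824i, |z|^2 = 0.7785
Iter 3: z = 0.8351 + -0.9488i, |z|^2 = 1.5976
Iter 4: z = 0.3193 + -1.8206i, |z|^2 = 3.4167
Iter 5: z = -2.6908 + -1.3986i, |z|^2 = 9.1964
Escaped at iteration 5

Answer: 5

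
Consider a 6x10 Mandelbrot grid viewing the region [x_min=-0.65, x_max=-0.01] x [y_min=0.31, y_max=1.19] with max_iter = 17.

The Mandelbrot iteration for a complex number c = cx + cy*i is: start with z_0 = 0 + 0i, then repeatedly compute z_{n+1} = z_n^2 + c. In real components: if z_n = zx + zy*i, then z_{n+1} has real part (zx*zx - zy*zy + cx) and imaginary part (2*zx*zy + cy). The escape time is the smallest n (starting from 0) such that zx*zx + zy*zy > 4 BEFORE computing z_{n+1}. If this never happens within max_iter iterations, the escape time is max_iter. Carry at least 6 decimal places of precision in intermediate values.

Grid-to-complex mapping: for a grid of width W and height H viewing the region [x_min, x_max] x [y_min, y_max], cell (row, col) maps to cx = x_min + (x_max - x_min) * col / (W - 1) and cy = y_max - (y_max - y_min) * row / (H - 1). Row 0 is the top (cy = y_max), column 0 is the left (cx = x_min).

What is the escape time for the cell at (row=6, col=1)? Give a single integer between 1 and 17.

Answer: 17

Derivation:
z_0 = 0 + 0i, c = -0.5220 + 0.6033i
Iter 1: z = -0.5220 + 0.6033i, |z|^2 = 0.6365
Iter 2: z = -0.6135 + -0.0265i, |z|^2 = 0.3771
Iter 3: z = -0.1463 + 0.6359i, |z|^2 = 0.4258
Iter 4: z = -0.9050 + 0.4173i, |z|^2 = 0.9931
Iter 5: z = 0.1229 + -0.1519i, |z|^2 = 0.0382
Iter 6: z = -0.5300 + 0.5660i, |z|^2 = 0.6012
Iter 7: z = -0.5615 + 0.0034i, |z|^2 = 0.3153
Iter 8: z = -0.2068 + 0.5995i, |z|^2 = 0.4022
Iter 9: z = -0.8387 + 0.3554i, |z|^2 = 0.8297
Iter 10: z = 0.0551 + 0.0072i, |z|^2 = 0.0031
Iter 11: z = -0.5190 + 0.6041i, |z|^2 = 0.6343
Iter 12: z = -0.6176 + -0.0238i, |z|^2 = 0.3820
Iter 13: z = -0.1412 + 0.6327i, |z|^2 = 0.4202
Iter 14: z = -0.9024 + 0.4247i, |z|^2 = 0.9947
Iter 15: z = 0.1119 + -0.1632i, |z|^2 = 0.0391
Iter 16: z = -0.5361 + 0.5668i, |z|^2 = 0.6087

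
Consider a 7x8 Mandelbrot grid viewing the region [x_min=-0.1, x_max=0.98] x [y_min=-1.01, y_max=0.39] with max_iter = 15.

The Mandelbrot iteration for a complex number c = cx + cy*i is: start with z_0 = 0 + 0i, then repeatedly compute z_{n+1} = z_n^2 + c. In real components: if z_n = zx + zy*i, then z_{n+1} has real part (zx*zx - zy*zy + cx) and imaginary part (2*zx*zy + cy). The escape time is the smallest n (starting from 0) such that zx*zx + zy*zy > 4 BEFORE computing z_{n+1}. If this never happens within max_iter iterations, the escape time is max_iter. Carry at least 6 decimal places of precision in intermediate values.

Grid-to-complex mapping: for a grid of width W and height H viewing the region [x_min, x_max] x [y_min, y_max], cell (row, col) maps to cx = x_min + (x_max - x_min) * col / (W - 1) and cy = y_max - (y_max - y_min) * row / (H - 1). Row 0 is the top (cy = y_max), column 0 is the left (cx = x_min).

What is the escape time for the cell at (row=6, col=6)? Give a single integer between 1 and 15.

Answer: 2

Derivation:
z_0 = 0 + 0i, c = 0.9800 + -0.8100i
Iter 1: z = 0.9800 + -0.8100i, |z|^2 = 1.6165
Iter 2: z = 1.2843 + -2.3976i, |z|^2 = 7.3979
Escaped at iteration 2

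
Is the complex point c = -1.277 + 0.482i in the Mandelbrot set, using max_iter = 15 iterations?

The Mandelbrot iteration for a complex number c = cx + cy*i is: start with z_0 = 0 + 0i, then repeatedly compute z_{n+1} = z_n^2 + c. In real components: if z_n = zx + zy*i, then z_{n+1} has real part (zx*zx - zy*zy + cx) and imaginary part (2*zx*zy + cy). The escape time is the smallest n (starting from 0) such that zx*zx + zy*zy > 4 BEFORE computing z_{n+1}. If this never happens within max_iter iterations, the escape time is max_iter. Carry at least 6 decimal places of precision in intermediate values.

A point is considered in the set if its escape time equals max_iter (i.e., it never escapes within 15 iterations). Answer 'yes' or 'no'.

z_0 = 0 + 0i, c = -1.2770 + 0.4820i
Iter 1: z = -1.2770 + 0.4820i, |z|^2 = 1.8631
Iter 2: z = 0.1214 + -0.7490i, |z|^2 = 0.5758
Iter 3: z = -1.8233 + 0.3001i, |z|^2 = 3.4145
Iter 4: z = 1.9574 + -0.6125i, |z|^2 = 4.2064
Escaped at iteration 4

Answer: no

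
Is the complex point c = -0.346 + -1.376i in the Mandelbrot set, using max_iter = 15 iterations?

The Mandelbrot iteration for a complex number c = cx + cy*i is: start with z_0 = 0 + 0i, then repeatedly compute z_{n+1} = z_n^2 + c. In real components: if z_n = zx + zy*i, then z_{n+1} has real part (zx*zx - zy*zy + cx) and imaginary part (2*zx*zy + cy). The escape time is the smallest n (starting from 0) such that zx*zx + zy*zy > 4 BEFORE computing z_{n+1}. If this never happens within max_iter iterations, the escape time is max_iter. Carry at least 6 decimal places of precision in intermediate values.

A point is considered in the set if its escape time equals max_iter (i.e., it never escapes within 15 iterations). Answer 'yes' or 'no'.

Answer: no

Derivation:
z_0 = 0 + 0i, c = -0.3460 + -1.3760i
Iter 1: z = -0.3460 + -1.3760i, |z|^2 = 2.0131
Iter 2: z = -2.1197 + -0.4238i, |z|^2 = 4.6726
Escaped at iteration 2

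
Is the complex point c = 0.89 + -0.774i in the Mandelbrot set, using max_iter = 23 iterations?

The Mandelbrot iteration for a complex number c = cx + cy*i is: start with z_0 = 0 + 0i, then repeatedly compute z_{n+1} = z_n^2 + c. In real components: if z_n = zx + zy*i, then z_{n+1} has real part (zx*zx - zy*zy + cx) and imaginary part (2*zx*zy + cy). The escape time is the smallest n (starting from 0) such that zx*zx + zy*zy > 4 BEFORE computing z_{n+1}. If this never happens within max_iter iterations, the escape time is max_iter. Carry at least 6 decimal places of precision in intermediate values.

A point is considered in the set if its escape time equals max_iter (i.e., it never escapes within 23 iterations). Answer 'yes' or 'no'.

z_0 = 0 + 0i, c = 0.8900 + -0.7740i
Iter 1: z = 0.8900 + -0.7740i, |z|^2 = 1.3912
Iter 2: z = 1.0830 + -2.1517i, |z|^2 = 5.8028
Escaped at iteration 2

Answer: no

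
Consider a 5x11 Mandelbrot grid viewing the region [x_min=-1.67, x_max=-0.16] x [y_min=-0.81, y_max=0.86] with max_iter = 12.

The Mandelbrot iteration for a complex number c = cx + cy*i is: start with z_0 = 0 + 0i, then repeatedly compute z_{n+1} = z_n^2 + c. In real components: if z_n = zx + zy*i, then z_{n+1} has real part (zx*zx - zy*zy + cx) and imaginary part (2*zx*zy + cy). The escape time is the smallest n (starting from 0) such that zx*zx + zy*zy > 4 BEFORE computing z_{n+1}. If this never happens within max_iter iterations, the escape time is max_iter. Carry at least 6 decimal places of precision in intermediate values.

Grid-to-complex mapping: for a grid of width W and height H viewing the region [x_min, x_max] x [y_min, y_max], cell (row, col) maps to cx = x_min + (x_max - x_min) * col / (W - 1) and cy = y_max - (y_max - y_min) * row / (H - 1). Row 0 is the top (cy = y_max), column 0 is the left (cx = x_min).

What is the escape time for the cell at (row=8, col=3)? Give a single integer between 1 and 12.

Answer: 12

Derivation:
z_0 = 0 + 0i, c = -0.5375 + -0.4760i
Iter 1: z = -0.5375 + -0.4760i, |z|^2 = 0.5155
Iter 2: z = -0.4752 + 0.0357i, |z|^2 = 0.2271
Iter 3: z = -0.3130 + -0.5099i, |z|^2 = 0.3580
Iter 4: z = -0.6996 + -0.1568i, |z|^2 = 0.5140
Iter 5: z = -0.0727 + -0.2566i, |z|^2 = 0.0711
Iter 6: z = -0.5981 + -0.4387i, |z|^2 = 0.5501
Iter 7: z = -0.3723 + 0.0487i, |z|^2 = 0.1410
Iter 8: z = -0.4013 + -0.5123i, |z|^2 = 0.4235
Iter 9: z = -0.6389 + -0.0648i, |z|^2 = 0.4124
Iter 10: z = -0.1335 + -0.3931i, |z|^2 = 0.1724
Iter 11: z = -0.6742 + -0.3710i, |z|^2 = 0.5922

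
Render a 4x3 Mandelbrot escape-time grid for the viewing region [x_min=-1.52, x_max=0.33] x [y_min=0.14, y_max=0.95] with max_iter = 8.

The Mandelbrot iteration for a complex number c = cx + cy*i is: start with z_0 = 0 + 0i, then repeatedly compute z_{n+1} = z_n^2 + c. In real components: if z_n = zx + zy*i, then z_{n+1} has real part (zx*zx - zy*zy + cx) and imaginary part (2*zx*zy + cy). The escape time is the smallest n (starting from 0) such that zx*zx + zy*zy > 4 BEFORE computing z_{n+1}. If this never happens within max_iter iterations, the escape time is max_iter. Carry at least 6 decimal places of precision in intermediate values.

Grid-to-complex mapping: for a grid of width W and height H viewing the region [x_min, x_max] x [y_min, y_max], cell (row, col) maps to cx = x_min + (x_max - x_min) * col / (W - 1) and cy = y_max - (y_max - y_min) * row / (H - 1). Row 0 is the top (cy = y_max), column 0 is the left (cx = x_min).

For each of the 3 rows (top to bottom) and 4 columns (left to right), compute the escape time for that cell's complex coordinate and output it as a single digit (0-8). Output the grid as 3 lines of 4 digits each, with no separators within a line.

Answer: 3353
3588
6888

Derivation:
(row=0, col=0): c = -1.5200 + 0.9500i → escape time 3
(row=0, col=1): c = -0.9033 + 0.9500i → escape time 3
(row=0, col=2): c = -0.2867 + 0.9500i → escape time 5
(row=0, col=3): c = 0.3300 + 0.9500i → escape time 3
(row=1, col=0): c = -1.5200 + 0.5450i → escape time 3
(row=1, col=1): c = -0.9033 + 0.5450i → escape time 5
(row=1, col=2): c = -0.2867 + 0.5450i → escape time 8
(row=1, col=3): c = 0.3300 + 0.5450i → escape time 8
(row=2, col=0): c = -1.5200 + 0.1400i → escape time 6
(row=2, col=1): c = -0.9033 + 0.1400i → escape time 8
(row=2, col=2): c = -0.2867 + 0.1400i → escape time 8
(row=2, col=3): c = 0.3300 + 0.1400i → escape time 8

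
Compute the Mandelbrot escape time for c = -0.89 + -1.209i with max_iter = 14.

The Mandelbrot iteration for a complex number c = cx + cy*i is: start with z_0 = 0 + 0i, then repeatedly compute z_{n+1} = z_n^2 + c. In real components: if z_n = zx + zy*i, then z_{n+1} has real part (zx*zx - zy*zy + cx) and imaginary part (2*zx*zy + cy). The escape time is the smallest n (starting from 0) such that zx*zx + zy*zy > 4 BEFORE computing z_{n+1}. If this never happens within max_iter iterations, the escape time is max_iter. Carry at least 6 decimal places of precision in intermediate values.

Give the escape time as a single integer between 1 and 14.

z_0 = 0 + 0i, c = -0.8900 + -1.2090i
Iter 1: z = -0.8900 + -1.2090i, |z|^2 = 2.2538
Iter 2: z = -1.5596 + 0.9430i, |z|^2 = 3.3216
Iter 3: z = 0.6530 + -4.1504i, |z|^2 = 17.6525
Escaped at iteration 3

Answer: 3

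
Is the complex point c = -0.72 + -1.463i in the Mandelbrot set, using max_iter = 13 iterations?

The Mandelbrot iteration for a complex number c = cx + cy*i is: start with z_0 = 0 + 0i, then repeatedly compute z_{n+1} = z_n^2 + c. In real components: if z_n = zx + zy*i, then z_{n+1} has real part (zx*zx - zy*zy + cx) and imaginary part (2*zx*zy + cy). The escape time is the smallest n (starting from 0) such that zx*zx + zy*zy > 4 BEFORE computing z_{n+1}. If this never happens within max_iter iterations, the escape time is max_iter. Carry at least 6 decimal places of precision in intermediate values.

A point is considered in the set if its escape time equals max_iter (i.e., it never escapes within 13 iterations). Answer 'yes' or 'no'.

Answer: no

Derivation:
z_0 = 0 + 0i, c = -0.7200 + -1.4630i
Iter 1: z = -0.7200 + -1.4630i, |z|^2 = 2.6588
Iter 2: z = -2.3420 + 0.6437i, |z|^2 = 5.8992
Escaped at iteration 2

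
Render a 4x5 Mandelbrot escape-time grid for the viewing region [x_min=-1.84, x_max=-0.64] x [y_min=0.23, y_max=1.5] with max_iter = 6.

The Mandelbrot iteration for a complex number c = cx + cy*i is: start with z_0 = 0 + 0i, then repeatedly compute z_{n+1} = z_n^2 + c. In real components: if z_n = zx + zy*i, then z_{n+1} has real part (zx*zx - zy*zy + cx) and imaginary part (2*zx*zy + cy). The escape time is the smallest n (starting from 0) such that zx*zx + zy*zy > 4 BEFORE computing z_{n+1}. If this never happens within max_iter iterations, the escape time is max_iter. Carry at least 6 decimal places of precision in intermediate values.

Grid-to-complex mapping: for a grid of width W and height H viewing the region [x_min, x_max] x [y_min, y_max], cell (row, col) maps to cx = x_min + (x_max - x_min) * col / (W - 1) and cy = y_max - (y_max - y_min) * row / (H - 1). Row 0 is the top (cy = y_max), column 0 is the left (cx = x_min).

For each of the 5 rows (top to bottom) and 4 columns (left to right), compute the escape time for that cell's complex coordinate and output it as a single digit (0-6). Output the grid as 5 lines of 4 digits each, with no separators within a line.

Answer: 1122
1233
1334
3356
4566

Derivation:
(row=0, col=0): c = -1.8400 + 1.5000i → escape time 1
(row=0, col=1): c = -1.4400 + 1.5000i → escape time 1
(row=0, col=2): c = -1.0400 + 1.5000i → escape time 2
(row=0, col=3): c = -0.6400 + 1.5000i → escape time 2
(row=1, col=0): c = -1.8400 + 1.1825i → escape time 1
(row=1, col=1): c = -1.4400 + 1.1825i → escape time 2
(row=1, col=2): c = -1.0400 + 1.1825i → escape time 3
(row=1, col=3): c = -0.6400 + 1.1825i → escape time 3
(row=2, col=0): c = -1.8400 + 0.8650i → escape time 1
(row=2, col=1): c = -1.4400 + 0.8650i → escape time 3
(row=2, col=2): c = -1.0400 + 0.8650i → escape time 3
(row=2, col=3): c = -0.6400 + 0.8650i → escape time 4
(row=3, col=0): c = -1.8400 + 0.5475i → escape time 3
(row=3, col=1): c = -1.4400 + 0.5475i → escape time 3
(row=3, col=2): c = -1.0400 + 0.5475i → escape time 5
(row=3, col=3): c = -0.6400 + 0.5475i → escape time 6
(row=4, col=0): c = -1.8400 + 0.2300i → escape time 4
(row=4, col=1): c = -1.4400 + 0.2300i → escape time 5
(row=4, col=2): c = -1.0400 + 0.2300i → escape time 6
(row=4, col=3): c = -0.6400 + 0.2300i → escape time 6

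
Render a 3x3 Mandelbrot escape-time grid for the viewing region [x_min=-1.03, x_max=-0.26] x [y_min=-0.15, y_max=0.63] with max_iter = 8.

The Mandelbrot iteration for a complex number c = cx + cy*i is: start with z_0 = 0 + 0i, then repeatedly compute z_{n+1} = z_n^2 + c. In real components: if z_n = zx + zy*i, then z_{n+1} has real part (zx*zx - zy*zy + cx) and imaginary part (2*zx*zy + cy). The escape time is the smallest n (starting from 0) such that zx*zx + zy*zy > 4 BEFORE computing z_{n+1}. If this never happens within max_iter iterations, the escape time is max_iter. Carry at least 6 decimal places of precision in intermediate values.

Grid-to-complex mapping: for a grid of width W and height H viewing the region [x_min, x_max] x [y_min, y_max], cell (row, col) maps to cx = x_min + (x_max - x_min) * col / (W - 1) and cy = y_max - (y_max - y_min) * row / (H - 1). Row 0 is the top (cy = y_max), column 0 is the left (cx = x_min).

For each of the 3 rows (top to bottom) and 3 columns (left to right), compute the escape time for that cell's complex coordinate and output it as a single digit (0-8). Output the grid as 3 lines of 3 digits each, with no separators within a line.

Answer: 478
888
888

Derivation:
(row=0, col=0): c = -1.0300 + 0.6300i → escape time 4
(row=0, col=1): c = -0.6450 + 0.6300i → escape time 7
(row=0, col=2): c = -0.2600 + 0.6300i → escape time 8
(row=1, col=0): c = -1.0300 + 0.2400i → escape time 8
(row=1, col=1): c = -0.6450 + 0.2400i → escape time 8
(row=1, col=2): c = -0.2600 + 0.2400i → escape time 8
(row=2, col=0): c = -1.0300 + -0.1500i → escape time 8
(row=2, col=1): c = -0.6450 + -0.1500i → escape time 8
(row=2, col=2): c = -0.2600 + -0.1500i → escape time 8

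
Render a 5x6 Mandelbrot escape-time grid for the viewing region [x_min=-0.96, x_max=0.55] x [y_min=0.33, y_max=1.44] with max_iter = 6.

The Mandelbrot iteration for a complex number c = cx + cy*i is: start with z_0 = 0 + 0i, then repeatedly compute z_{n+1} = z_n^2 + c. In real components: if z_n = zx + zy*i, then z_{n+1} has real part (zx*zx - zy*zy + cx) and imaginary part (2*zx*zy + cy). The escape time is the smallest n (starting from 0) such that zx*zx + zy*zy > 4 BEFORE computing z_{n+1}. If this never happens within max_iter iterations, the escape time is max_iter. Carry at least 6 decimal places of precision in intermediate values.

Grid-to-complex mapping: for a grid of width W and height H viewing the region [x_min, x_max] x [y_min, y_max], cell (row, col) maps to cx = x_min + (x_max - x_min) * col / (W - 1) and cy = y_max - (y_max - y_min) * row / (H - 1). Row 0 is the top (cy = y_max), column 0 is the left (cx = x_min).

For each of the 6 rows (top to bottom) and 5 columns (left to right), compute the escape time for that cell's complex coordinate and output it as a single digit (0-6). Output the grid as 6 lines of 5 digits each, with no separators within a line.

(row=0, col=0): c = -0.9600 + 1.4400i → escape time 2
(row=0, col=1): c = -0.5825 + 1.4400i → escape time 2
(row=0, col=2): c = -0.2050 + 1.4400i → escape time 2
(row=0, col=3): c = 0.1725 + 1.4400i → escape time 2
(row=0, col=4): c = 0.5500 + 1.4400i → escape time 2
(row=1, col=0): c = -0.9600 + 1.2180i → escape time 3
(row=1, col=1): c = -0.5825 + 1.2180i → escape time 3
(row=1, col=2): c = -0.2050 + 1.2180i → escape time 3
(row=1, col=3): c = 0.1725 + 1.2180i → escape time 2
(row=1, col=4): c = 0.5500 + 1.2180i → escape time 2
(row=2, col=0): c = -0.9600 + 0.9960i → escape time 3
(row=2, col=1): c = -0.5825 + 0.9960i → escape time 4
(row=2, col=2): c = -0.2050 + 0.9960i → escape time 6
(row=2, col=3): c = 0.1725 + 0.9960i → escape time 4
(row=2, col=4): c = 0.5500 + 0.9960i → escape time 2
(row=3, col=0): c = -0.9600 + 0.7740i → escape time 4
(row=3, col=1): c = -0.5825 + 0.7740i → escape time 5
(row=3, col=2): c = -0.2050 + 0.7740i → escape time 6
(row=3, col=3): c = 0.1725 + 0.7740i → escape time 5
(row=3, col=4): c = 0.5500 + 0.7740i → escape time 3
(row=4, col=0): c = -0.9600 + 0.5520i → escape time 5
(row=4, col=1): c = -0.5825 + 0.5520i → escape time 6
(row=4, col=2): c = -0.2050 + 0.5520i → escape time 6
(row=4, col=3): c = 0.1725 + 0.5520i → escape time 6
(row=4, col=4): c = 0.5500 + 0.5520i → escape time 4
(row=5, col=0): c = -0.9600 + 0.3300i → escape time 6
(row=5, col=1): c = -0.5825 + 0.3300i → escape time 6
(row=5, col=2): c = -0.2050 + 0.3300i → escape time 6
(row=5, col=3): c = 0.1725 + 0.3300i → escape time 6
(row=5, col=4): c = 0.5500 + 0.3300i → escape time 4

Answer: 22222
33322
34642
45653
56664
66664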